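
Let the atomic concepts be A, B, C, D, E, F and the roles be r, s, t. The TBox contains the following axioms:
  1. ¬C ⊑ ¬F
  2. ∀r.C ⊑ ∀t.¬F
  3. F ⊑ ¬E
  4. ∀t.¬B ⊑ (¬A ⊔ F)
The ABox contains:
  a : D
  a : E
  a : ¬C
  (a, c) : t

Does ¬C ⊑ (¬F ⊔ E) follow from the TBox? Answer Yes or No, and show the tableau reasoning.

Yes

1. ¬C ⊑ (¬F ⊔ E)  ⇔  (¬C ⊓ (F ⊓ ¬E)) unsat w.r.t. T
   all branches close; clash {F, ¬F} at x₀
2. Hence ¬C ⊑ (¬F ⊔ E): entailed.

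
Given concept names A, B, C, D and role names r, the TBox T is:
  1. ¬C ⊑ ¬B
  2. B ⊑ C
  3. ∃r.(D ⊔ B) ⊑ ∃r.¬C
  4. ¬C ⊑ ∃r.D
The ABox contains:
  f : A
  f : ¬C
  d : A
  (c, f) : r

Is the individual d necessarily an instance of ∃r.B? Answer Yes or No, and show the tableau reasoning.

1. d : ∃r.B?  L(d) = {A} ∪ {∀r.¬B}
   open: L(d) ⊇ {A, C, ∀r.(¬D ⊓ ¬B), ∀r.¬B} — d ∉ ∃r.B possible
2. Hence d : ∃r.B: not entailed.

No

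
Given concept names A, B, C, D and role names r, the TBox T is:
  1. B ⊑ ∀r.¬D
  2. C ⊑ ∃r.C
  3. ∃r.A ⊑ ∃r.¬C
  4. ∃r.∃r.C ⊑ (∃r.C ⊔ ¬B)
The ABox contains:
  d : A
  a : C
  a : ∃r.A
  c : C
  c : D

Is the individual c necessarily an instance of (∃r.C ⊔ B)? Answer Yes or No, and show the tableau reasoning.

Yes

1. c : (∃r.C ⊔ B)?  L(c) = {C, D} ∪ {(∀r.¬C ⊓ ¬B)}
   clash {C, ¬C} at an ∃-successor — c ∈ (∃r.C ⊔ B)
2. Hence c : (∃r.C ⊔ B): entailed.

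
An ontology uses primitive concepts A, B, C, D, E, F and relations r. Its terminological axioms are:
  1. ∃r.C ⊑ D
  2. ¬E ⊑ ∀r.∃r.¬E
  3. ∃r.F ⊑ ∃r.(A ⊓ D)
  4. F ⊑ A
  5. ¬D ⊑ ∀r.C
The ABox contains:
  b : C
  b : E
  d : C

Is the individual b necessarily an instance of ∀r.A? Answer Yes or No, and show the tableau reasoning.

No

1. b : ∀r.A?  L(b) = {C, E} ∪ {∃r.¬A}
   open: L(b) ⊇ {C, D, E, ¬F, ∀r.¬F, …} (+ ∃-successors) — b ∉ ∀r.A possible
2. Hence b : ∀r.A: not entailed.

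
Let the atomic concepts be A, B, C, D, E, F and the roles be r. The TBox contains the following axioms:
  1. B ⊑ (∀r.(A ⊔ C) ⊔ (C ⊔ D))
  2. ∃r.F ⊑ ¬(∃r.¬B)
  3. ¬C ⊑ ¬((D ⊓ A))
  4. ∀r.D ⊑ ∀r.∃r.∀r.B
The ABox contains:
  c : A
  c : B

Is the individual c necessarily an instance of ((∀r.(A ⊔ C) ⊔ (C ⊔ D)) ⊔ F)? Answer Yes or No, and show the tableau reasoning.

1. c : ((∀r.(A ⊔ C) ⊔ (C ⊔ D)) ⊔ F)?  L(c) = {A, B} ∪ {((∃r.(¬A ⊓ ¬C) ⊓ (¬C ⊓ ¬D)) ⊓ ¬F)}
   clash {D, ¬D} at c — c ∈ ((∀r.(A ⊔ C) ⊔ (C ⊔ D)) ⊔ F)
2. Hence c : ((∀r.(A ⊔ C) ⊔ (C ⊔ D)) ⊔ F): entailed.

Yes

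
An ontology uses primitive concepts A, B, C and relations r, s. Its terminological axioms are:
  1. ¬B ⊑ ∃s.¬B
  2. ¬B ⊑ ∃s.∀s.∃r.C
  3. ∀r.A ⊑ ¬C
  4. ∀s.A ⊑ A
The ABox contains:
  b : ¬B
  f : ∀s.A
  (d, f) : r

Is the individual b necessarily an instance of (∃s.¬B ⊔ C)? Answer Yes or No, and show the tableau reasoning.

1. b : (∃s.¬B ⊔ C)?  L(b) = {¬B} ∪ {(∀s.B ⊓ ¬C)}
   clash {B, ¬B} at an ∃-successor — b ∈ (∃s.¬B ⊔ C)
2. Hence b : (∃s.¬B ⊔ C): entailed.

Yes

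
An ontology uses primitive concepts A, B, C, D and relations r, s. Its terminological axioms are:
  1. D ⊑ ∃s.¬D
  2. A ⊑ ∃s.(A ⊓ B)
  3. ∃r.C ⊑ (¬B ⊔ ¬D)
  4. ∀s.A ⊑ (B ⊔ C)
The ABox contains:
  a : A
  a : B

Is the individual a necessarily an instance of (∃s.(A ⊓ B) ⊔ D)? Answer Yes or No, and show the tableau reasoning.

1. a : (∃s.(A ⊓ B) ⊔ D)?  L(a) = {A, B} ∪ {(∀s.(¬A ⊔ ¬B) ⊓ ¬D)}
   clash {B, ¬B} at an ∃-successor — a ∈ (∃s.(A ⊓ B) ⊔ D)
2. Hence a : (∃s.(A ⊓ B) ⊔ D): entailed.

Yes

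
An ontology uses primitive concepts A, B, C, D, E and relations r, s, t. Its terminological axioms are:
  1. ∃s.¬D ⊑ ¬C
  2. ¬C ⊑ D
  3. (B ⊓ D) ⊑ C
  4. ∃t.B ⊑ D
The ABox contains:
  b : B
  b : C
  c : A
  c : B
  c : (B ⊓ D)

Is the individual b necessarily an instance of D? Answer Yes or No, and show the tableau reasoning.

1. b : D?  L(b) = {B, C} ∪ {¬D}
   open: L(b) ⊇ {B, C, ¬D, ∀s.D, ∀t.¬B} — b ∉ D possible
2. Hence b : D: not entailed.

No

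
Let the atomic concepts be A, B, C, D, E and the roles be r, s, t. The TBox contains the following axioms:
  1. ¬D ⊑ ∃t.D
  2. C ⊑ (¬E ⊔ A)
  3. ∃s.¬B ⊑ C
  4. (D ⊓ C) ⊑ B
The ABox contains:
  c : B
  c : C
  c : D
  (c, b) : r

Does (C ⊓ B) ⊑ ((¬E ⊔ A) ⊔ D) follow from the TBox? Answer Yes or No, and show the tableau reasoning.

1. (C ⊓ B) ⊑ ((¬E ⊔ A) ⊔ D)  ⇔  ((C ⊓ B) ⊓ ((E ⊓ ¬A) ⊓ ¬D)) unsat w.r.t. T
   all branches close; clash {A, ¬A} at x₀
2. Hence (C ⊓ B) ⊑ ((¬E ⊔ A) ⊔ D): entailed.

Yes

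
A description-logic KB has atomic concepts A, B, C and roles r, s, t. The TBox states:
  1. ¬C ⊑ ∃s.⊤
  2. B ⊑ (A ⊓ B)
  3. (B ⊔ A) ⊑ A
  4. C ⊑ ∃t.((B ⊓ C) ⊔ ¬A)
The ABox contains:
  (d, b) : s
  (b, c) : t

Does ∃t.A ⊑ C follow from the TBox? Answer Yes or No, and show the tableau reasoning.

1. ∃t.A ⊑ C  ⇔  (∃t.A ⊓ ¬C) unsat w.r.t. T
   apply at x₀: ¬C⊑∃s.⊤
   open: L(x₀) ⊇ {¬A, ¬B, ¬C, ∃s.⊤, ∃t.A} (+ ∃-successors)
2. Hence ∃t.A ⊑ C: not entailed.

No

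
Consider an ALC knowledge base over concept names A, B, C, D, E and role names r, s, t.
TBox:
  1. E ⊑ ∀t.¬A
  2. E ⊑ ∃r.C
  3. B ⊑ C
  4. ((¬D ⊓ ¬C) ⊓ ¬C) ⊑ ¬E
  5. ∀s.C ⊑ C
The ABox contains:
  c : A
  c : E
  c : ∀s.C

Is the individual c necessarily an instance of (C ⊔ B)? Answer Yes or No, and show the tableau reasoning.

Yes

1. c : (C ⊔ B)?  L(c) = {A, E, ∀s.C} ∪ {(¬C ⊓ ¬B)}
   clash {E, ¬E} at c — c ∈ (C ⊔ B)
2. Hence c : (C ⊔ B): entailed.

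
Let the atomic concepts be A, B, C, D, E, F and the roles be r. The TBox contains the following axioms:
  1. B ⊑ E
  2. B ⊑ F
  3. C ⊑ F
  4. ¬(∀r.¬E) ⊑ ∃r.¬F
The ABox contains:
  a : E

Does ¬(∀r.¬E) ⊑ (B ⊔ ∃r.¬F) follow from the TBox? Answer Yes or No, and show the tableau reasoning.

1. ¬(∀r.¬E) ⊑ (B ⊔ ∃r.¬F)  ⇔  (∃r.E ⊓ (¬B ⊓ ∀r.F)) unsat w.r.t. T
   all branches close; clash {F, ¬F} at an ∃-successor
2. Hence ¬(∀r.¬E) ⊑ (B ⊔ ∃r.¬F): entailed.

Yes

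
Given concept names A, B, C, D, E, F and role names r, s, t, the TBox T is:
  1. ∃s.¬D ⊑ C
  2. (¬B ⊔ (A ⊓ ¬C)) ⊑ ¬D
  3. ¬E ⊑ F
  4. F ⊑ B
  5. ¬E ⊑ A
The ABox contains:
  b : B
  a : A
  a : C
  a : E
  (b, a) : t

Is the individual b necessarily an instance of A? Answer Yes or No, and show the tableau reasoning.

No

1. b : A?  L(b) = {B} ∪ {¬A}
   open: L(b) ⊇ {B, E, ¬A, ∀s.D} — b ∉ A possible
2. Hence b : A: not entailed.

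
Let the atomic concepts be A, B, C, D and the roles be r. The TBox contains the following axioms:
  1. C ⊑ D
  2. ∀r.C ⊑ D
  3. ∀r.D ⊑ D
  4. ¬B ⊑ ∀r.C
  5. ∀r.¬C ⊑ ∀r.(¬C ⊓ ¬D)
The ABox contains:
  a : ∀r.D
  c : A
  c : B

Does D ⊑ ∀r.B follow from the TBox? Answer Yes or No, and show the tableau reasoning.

1. D ⊑ ∀r.B  ⇔  (D ⊓ ∃r.¬B) unsat w.r.t. T
   open: L(x₀) ⊇ {B, D, ∃r.C, ∃r.¬B} (+ ∃-successors)
2. Hence D ⊑ ∀r.B: not entailed.

No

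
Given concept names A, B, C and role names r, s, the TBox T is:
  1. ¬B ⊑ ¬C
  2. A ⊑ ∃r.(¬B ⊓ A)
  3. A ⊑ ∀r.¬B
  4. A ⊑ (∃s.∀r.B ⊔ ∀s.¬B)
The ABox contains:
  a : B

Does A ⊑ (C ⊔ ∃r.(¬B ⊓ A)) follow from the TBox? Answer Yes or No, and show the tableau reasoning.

1. A ⊑ (C ⊔ ∃r.(¬B ⊓ A))  ⇔  (A ⊓ (¬C ⊓ ∀r.(B ⊔ ¬A))) unsat w.r.t. T
   all branches close; clash {A, ¬A} at an ∃-successor
2. Hence A ⊑ (C ⊔ ∃r.(¬B ⊓ A)): entailed.

Yes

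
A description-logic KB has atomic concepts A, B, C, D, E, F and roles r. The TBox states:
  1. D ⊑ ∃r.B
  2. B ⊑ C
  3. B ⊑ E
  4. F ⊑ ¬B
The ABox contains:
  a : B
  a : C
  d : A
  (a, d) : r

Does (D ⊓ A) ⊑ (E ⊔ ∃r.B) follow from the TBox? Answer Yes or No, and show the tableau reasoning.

1. (D ⊓ A) ⊑ (E ⊔ ∃r.B)  ⇔  ((D ⊓ A) ⊓ (¬E ⊓ ∀r.¬B)) unsat w.r.t. T
   all branches close; clash {E, ¬E} at x₀
2. Hence (D ⊓ A) ⊑ (E ⊔ ∃r.B): entailed.

Yes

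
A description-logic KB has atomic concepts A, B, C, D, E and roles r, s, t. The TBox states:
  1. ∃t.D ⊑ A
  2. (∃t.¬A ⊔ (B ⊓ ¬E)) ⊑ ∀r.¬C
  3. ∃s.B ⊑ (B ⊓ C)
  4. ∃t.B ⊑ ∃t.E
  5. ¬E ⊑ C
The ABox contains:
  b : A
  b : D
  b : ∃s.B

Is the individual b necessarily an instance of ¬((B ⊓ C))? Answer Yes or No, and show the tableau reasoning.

No

1. b : ¬((B ⊓ C))?  L(b) = {A, D, ∃s.B} ∪ {(B ⊓ C)}
   open: L(b) ⊇ {A, B, C, D, E, …} (+ ∃-successors) — b ∉ ¬((B ⊓ C)) possible
2. Hence b : ¬((B ⊓ C)): not entailed.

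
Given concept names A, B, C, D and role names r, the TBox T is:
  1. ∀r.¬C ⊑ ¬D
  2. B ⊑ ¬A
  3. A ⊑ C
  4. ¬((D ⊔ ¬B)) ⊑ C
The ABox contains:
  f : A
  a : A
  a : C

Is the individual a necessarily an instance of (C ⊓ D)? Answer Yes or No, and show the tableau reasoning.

No

1. a : (C ⊓ D)?  L(a) = {A, C} ∪ {(¬C ⊔ ¬D)}
   open: L(a) ⊇ {A, C, ¬B, ¬D} — a ∉ (C ⊓ D) possible
2. Hence a : (C ⊓ D): not entailed.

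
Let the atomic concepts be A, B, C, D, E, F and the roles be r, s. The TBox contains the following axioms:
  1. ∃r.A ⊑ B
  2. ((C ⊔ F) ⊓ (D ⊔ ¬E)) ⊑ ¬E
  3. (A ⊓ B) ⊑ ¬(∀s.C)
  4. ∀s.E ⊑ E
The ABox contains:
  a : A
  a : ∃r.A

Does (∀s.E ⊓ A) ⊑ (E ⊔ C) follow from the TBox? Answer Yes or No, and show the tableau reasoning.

Yes

1. (∀s.E ⊓ A) ⊑ (E ⊔ C)  ⇔  ((∀s.E ⊓ A) ⊓ (¬E ⊓ ¬C)) unsat w.r.t. T
   all branches close; clash {E, ¬E} at x₀
2. Hence (∀s.E ⊓ A) ⊑ (E ⊔ C): entailed.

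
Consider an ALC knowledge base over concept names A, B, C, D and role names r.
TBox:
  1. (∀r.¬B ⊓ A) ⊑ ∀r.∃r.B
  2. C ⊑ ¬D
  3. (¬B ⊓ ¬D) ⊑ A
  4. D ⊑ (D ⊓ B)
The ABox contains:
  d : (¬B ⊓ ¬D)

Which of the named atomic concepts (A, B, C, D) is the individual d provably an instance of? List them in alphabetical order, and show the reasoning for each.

{A}

1. d : A?  L(d) = {(¬B ⊓ ¬D)} ∪ {¬A}
   clash {A, ¬A} at d — d ∈ A
2. d : B?  L(d) = {(¬B ⊓ ¬D)} ∪ {¬B}
   apply at d: (¬B ⊓ ¬D)⊑A
   open: L(d) ⊇ {A, ¬B, ¬D, ∃r.B} (+ ∃-successors) — d ∉ B possible
3. d : C?  L(d) = {(¬B ⊓ ¬D)} ∪ {¬C}
   apply at d: (¬B ⊓ ¬D)⊑A
   open: L(d) ⊇ {A, ¬B, ¬C, ¬D, ∃r.B} (+ ∃-successors) — d ∉ C possible
4. d : D?  L(d) = {(¬B ⊓ ¬D)} ∪ {¬D}
   apply at d: (¬B ⊓ ¬D)⊑A
   open: L(d) ⊇ {A, ¬B, ¬D, ∃r.B} (+ ∃-successors) — d ∉ D possible
5. Entailed for d: {A}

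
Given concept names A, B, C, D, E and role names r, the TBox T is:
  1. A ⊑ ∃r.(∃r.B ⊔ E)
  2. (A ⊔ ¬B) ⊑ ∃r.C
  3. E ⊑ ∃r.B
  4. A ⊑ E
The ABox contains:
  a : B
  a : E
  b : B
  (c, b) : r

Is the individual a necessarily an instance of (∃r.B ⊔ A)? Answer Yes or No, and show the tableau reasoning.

Yes

1. a : (∃r.B ⊔ A)?  L(a) = {B, E} ∪ {(∀r.¬B ⊓ ¬A)}
   clash {B, ¬B} at an ∃-successor — a ∈ (∃r.B ⊔ A)
2. Hence a : (∃r.B ⊔ A): entailed.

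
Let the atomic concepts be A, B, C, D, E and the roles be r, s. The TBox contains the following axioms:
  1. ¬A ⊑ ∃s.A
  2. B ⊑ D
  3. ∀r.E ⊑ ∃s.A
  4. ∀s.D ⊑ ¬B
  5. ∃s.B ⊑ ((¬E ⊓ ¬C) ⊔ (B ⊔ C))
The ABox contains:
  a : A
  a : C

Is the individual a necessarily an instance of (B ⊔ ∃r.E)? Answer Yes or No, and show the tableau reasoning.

No

1. a : (B ⊔ ∃r.E)?  L(a) = {A, C} ∪ {(¬B ⊓ ∀r.¬E)}
   open: L(a) ⊇ {A, C, ¬B, ∀r.¬E, ∀s.¬B, …} (+ ∃-successors) — a ∉ (B ⊔ ∃r.E) possible
2. Hence a : (B ⊔ ∃r.E): not entailed.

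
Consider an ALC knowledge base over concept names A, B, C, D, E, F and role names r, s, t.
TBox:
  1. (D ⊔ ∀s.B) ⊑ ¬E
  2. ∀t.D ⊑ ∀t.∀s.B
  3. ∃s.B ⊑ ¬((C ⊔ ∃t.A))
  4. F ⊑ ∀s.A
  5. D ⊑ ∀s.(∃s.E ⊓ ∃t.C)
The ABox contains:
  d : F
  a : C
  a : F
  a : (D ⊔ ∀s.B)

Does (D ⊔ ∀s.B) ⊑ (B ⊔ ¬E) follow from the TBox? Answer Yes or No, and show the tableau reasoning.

1. (D ⊔ ∀s.B) ⊑ (B ⊔ ¬E)  ⇔  ((D ⊔ ∀s.B) ⊓ (¬B ⊓ E)) unsat w.r.t. T
   all branches close; clash {E, ¬E} at x₀
2. Hence (D ⊔ ∀s.B) ⊑ (B ⊔ ¬E): entailed.

Yes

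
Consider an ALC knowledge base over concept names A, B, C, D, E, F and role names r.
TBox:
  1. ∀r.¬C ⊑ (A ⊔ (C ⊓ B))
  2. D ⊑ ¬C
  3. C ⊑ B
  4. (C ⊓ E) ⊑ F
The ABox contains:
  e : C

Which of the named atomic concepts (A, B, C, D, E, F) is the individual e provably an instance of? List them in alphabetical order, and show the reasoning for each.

{B, C}

1. e : A?  L(e) = {C} ∪ {¬A}
   apply at e: C⊑B
   open: L(e) ⊇ {B, C, ¬A, ¬D, ¬E, …} (+ ∃-successors) — e ∉ A possible
2. e : B?  L(e) = {C} ∪ {¬B}
   clash {B, ¬B} at e — e ∈ B
3. e : C?  L(e) = {C} ∪ {¬C}
   clash {C, ¬C} at e — e ∈ C
4. e : D?  L(e) = {C} ∪ {¬D}
   apply at e: C⊑B
   open: L(e) ⊇ {B, C, ¬D, ¬E, ∃r.C} (+ ∃-successors) — e ∉ D possible
5. e : E?  L(e) = {C} ∪ {¬E}
   apply at e: C⊑B
   open: L(e) ⊇ {B, C, ¬D, ¬E, ∃r.C} (+ ∃-successors) — e ∉ E possible
6. e : F?  L(e) = {C} ∪ {¬F}
   apply at e: C⊑B
   open: L(e) ⊇ {B, C, ¬D, ¬E, ¬F, …} (+ ∃-successors) — e ∉ F possible
7. Entailed for e: {B, C}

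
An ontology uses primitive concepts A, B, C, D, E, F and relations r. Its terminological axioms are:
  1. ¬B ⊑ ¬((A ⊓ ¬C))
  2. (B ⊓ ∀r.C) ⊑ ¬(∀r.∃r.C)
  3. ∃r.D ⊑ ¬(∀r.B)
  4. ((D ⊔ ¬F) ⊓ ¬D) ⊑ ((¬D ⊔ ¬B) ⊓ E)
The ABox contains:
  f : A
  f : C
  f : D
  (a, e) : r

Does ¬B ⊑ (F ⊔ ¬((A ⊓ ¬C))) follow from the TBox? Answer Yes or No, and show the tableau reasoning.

Yes

1. ¬B ⊑ (F ⊔ ¬((A ⊓ ¬C)))  ⇔  (¬B ⊓ (¬F ⊓ (A ⊓ ¬C))) unsat w.r.t. T
   all branches close; clash {C, ¬C} at x₀
2. Hence ¬B ⊑ (F ⊔ ¬((A ⊓ ¬C))): entailed.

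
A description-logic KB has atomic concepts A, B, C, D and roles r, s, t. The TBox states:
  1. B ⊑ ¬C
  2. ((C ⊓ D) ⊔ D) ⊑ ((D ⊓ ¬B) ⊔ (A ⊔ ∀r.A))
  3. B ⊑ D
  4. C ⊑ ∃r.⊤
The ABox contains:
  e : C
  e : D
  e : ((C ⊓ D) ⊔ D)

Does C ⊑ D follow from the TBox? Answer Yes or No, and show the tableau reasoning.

1. C ⊑ D  ⇔  (C ⊓ ¬D) unsat w.r.t. T
   apply at x₀: C⊑∃r.⊤
   open: L(x₀) ⊇ {C, ¬B, ¬D, ∃r.⊤} (+ ∃-successors)
2. Hence C ⊑ D: not entailed.

No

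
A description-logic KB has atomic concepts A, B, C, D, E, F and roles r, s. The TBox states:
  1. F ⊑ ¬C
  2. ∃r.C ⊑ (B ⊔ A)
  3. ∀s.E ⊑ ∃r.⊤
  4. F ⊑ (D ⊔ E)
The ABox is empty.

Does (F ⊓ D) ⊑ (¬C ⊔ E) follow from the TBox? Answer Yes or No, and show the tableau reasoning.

Yes

1. (F ⊓ D) ⊑ (¬C ⊔ E)  ⇔  ((F ⊓ D) ⊓ (C ⊓ ¬E)) unsat w.r.t. T
   all branches close; clash {C, ¬C} at x₀
2. Hence (F ⊓ D) ⊑ (¬C ⊔ E): entailed.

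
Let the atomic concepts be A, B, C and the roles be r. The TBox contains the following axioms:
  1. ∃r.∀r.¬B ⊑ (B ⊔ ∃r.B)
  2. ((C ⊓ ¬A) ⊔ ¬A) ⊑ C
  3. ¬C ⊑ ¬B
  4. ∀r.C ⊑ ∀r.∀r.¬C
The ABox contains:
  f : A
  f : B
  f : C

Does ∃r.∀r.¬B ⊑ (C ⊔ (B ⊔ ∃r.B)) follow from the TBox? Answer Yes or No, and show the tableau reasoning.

1. ∃r.∀r.¬B ⊑ (C ⊔ (B ⊔ ∃r.B))  ⇔  (∃r.∀r.¬B ⊓ (¬C ⊓ (¬B ⊓ ∀r.¬B))) unsat w.r.t. T
   all branches close; clash {C, ¬C} at x₀
2. Hence ∃r.∀r.¬B ⊑ (C ⊔ (B ⊔ ∃r.B)): entailed.

Yes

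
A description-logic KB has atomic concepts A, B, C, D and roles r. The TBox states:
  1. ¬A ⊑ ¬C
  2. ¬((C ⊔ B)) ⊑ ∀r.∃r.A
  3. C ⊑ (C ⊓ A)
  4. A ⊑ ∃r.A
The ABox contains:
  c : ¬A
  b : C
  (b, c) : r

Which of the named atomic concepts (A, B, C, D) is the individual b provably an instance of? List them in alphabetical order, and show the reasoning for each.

1. b : A?  L(b) = {C} ∪ {¬A}
   clash {C, ¬C} at b — b ∈ A
2. b : B?  L(b) = {C} ∪ {¬B}
   apply at b: C⊑(C ⊓ A)
   open: L(b) ⊇ {A, C, ¬B, ∃r.A} (+ ∃-successors) — b ∉ B possible
3. b : C?  L(b) = {C} ∪ {¬C}
   clash {C, ¬C} at b — b ∈ C
4. b : D?  L(b) = {C} ∪ {¬D}
   apply at b: C⊑(C ⊓ A)
   open: L(b) ⊇ {A, C, ¬D, ∃r.A} (+ ∃-successors) — b ∉ D possible
5. Entailed for b: {A, C}

{A, C}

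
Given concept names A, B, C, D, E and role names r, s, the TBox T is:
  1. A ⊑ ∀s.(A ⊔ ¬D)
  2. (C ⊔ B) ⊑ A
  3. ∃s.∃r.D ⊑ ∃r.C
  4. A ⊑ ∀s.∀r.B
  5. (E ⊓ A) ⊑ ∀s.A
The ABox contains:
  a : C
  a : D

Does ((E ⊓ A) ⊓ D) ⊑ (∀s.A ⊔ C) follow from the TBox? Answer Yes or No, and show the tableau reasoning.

1. ((E ⊓ A) ⊓ D) ⊑ (∀s.A ⊔ C)  ⇔  (((E ⊓ A) ⊓ D) ⊓ (∃s.¬A ⊓ ¬C)) unsat w.r.t. T
   all branches close; clash {A, ¬A} at an ∃-successor
2. Hence ((E ⊓ A) ⊓ D) ⊑ (∀s.A ⊔ C): entailed.

Yes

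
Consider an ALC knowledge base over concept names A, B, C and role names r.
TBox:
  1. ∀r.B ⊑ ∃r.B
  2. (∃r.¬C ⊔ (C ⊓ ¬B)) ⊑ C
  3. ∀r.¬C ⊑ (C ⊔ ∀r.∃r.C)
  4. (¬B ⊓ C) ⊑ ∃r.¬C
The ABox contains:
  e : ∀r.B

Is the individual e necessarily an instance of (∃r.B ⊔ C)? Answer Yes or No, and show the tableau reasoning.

Yes

1. e : (∃r.B ⊔ C)?  L(e) = {∀r.B} ∪ {(∀r.¬B ⊓ ¬C)}
   clash {C, ¬C} at e — e ∈ (∃r.B ⊔ C)
2. Hence e : (∃r.B ⊔ C): entailed.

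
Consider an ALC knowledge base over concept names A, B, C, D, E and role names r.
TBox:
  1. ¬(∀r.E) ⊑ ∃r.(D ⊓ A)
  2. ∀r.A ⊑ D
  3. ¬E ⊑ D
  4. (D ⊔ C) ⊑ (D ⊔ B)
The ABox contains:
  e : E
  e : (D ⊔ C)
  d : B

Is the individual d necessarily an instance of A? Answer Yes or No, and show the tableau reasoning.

1. d : A?  L(d) = {B} ∪ {¬A}
   open: L(d) ⊇ {B, E, ¬A, ¬C, ¬D, …} (+ ∃-successors) — d ∉ A possible
2. Hence d : A: not entailed.

No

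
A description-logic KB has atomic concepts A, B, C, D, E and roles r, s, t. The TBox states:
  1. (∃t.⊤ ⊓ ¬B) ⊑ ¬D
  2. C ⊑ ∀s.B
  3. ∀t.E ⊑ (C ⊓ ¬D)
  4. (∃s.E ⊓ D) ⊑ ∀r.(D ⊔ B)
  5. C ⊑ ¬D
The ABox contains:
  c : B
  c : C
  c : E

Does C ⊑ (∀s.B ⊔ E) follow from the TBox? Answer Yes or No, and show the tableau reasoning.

Yes

1. C ⊑ (∀s.B ⊔ E)  ⇔  (C ⊓ (∃s.¬B ⊓ ¬E)) unsat w.r.t. T
   all branches close; clash {B, ¬B} at an ∃-successor
2. Hence C ⊑ (∀s.B ⊔ E): entailed.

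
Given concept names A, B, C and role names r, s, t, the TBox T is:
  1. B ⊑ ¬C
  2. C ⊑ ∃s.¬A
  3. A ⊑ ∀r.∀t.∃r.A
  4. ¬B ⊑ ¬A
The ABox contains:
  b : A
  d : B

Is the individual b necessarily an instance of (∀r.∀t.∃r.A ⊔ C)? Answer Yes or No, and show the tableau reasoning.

Yes

1. b : (∀r.∀t.∃r.A ⊔ C)?  L(b) = {A} ∪ {(∃r.∃t.∀r.¬A ⊓ ¬C)}
   clash {A, ¬A} at b — b ∈ (∀r.∀t.∃r.A ⊔ C)
2. Hence b : (∀r.∀t.∃r.A ⊔ C): entailed.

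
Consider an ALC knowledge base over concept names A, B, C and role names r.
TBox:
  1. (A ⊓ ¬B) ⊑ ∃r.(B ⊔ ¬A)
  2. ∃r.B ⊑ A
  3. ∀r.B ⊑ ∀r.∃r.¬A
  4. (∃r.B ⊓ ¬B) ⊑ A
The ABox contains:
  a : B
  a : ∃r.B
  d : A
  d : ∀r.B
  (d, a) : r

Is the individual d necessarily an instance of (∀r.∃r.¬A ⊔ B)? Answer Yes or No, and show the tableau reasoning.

Yes

1. d : (∀r.∃r.¬A ⊔ B)?  L(d) = {A, ∀r.B} ∪ {(∃r.∀r.A ⊓ ¬B)}
   clash {A, ¬A} at an ∃-successor — d ∈ (∀r.∃r.¬A ⊔ B)
2. Hence d : (∀r.∃r.¬A ⊔ B): entailed.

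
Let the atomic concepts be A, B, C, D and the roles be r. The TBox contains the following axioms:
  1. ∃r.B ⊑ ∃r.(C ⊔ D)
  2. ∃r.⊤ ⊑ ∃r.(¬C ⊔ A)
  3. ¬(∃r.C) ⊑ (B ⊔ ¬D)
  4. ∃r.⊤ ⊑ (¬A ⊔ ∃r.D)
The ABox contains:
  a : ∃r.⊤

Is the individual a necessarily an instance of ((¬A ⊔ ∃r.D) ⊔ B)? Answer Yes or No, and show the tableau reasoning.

Yes

1. a : ((¬A ⊔ ∃r.D) ⊔ B)?  L(a) = {∃r.⊤} ∪ {((A ⊓ ∀r.¬D) ⊓ ¬B)}
   clash {D, ¬D} at an ∃-successor — a ∈ ((¬A ⊔ ∃r.D) ⊔ B)
2. Hence a : ((¬A ⊔ ∃r.D) ⊔ B): entailed.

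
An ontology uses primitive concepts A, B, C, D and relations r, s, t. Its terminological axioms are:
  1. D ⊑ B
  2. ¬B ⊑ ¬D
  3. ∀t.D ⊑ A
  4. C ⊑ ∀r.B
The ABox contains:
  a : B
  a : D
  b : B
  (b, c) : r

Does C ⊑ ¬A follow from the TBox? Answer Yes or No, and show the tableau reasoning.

No

1. C ⊑ ¬A  ⇔  (C ⊓ A) unsat w.r.t. T
   apply at x₀: C⊑∀r.B
   open: L(x₀) ⊇ {A, B, C, ∀r.B}
2. Hence C ⊑ ¬A: not entailed.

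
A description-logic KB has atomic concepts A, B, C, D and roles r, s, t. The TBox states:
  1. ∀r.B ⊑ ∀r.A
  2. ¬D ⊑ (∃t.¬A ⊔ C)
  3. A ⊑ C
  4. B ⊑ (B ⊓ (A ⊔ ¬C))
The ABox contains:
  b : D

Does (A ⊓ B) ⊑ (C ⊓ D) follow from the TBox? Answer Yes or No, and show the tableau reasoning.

1. (A ⊓ B) ⊑ (C ⊓ D)  ⇔  ((A ⊓ B) ⊓ (¬C ⊔ ¬D)) unsat w.r.t. T
   apply at x₀: A⊑C; B⊑(B ⊓ (A ⊔ ¬C))
   open: L(x₀) ⊇ {A, B, C, ¬D, ∃r.¬B} (+ ∃-successors)
2. Hence (A ⊓ B) ⊑ (C ⊓ D): not entailed.

No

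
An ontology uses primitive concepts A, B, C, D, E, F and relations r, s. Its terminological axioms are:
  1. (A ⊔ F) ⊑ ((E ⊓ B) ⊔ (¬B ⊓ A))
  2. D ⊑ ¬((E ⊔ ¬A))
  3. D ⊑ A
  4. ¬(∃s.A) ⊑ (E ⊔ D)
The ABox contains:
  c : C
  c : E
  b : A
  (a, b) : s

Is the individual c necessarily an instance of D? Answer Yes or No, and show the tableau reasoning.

No

1. c : D?  L(c) = {C, E} ∪ {¬D}
   open: L(c) ⊇ {C, E, ¬A, ¬D, ¬F, …} (+ ∃-successors) — c ∉ D possible
2. Hence c : D: not entailed.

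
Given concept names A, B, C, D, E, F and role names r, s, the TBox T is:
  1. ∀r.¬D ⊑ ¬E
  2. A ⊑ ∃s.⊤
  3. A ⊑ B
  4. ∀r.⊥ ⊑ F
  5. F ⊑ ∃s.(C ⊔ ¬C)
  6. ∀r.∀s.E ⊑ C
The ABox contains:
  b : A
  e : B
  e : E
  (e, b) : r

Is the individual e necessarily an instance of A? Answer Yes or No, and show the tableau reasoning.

1. e : A?  L(e) = {B, E} ∪ {¬A}
   open: L(e) ⊇ {B, E, ¬A, ¬F, ∃r.D, …} (+ ∃-successors) — e ∉ A possible
2. Hence e : A: not entailed.

No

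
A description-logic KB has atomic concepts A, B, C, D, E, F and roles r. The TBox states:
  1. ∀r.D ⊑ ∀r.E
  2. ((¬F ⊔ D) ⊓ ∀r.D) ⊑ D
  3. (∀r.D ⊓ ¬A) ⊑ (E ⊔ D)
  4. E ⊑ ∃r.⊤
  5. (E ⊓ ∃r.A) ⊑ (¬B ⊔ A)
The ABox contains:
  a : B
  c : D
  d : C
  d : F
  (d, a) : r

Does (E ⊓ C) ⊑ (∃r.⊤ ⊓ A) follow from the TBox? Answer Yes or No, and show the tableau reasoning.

1. (E ⊓ C) ⊑ (∃r.⊤ ⊓ A)  ⇔  ((E ⊓ C) ⊓ (∀r.⊥ ⊔ ¬A)) unsat w.r.t. T
   apply at x₀: E⊑∃r.⊤
   open: L(x₀) ⊇ {C, E, ¬A, ∀r.¬A, ∃r.¬D, …} (+ ∃-successors)
2. Hence (E ⊓ C) ⊑ (∃r.⊤ ⊓ A): not entailed.

No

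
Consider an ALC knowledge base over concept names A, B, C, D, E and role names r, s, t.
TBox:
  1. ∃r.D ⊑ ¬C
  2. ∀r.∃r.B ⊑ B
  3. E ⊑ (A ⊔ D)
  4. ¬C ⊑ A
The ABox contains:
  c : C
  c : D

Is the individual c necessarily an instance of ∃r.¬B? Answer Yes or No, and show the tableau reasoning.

1. c : ∃r.¬B?  L(c) = {C, D} ∪ {∀r.B}
   open: L(c) ⊇ {C, D, ¬E, ∀r.B, ∀r.¬D, …} (+ ∃-successors) — c ∉ ∃r.¬B possible
2. Hence c : ∃r.¬B: not entailed.

No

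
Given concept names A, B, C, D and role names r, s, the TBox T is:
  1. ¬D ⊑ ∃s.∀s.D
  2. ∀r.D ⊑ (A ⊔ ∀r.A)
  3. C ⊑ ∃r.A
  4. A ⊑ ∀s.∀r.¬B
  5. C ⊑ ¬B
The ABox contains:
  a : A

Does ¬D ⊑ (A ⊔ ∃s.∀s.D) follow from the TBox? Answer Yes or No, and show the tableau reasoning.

1. ¬D ⊑ (A ⊔ ∃s.∀s.D)  ⇔  (¬D ⊓ (¬A ⊓ ∀s.∃s.¬D)) unsat w.r.t. T
   all branches close; clash {D, ¬D} at an ∃-successor
2. Hence ¬D ⊑ (A ⊔ ∃s.∀s.D): entailed.

Yes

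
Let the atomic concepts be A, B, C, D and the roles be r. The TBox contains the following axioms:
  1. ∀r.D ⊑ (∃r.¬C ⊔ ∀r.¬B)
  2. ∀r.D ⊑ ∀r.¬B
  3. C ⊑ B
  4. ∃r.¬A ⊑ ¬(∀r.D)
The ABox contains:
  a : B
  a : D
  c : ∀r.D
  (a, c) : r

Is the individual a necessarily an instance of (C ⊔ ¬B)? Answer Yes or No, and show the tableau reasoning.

No

1. a : (C ⊔ ¬B)?  L(a) = {B, D} ∪ {(¬C ⊓ B)}
   open: L(a) ⊇ {B, D, ¬C, ∀r.A, ∃r.¬D} (+ ∃-successors) — a ∉ (C ⊔ ¬B) possible
2. Hence a : (C ⊔ ¬B): not entailed.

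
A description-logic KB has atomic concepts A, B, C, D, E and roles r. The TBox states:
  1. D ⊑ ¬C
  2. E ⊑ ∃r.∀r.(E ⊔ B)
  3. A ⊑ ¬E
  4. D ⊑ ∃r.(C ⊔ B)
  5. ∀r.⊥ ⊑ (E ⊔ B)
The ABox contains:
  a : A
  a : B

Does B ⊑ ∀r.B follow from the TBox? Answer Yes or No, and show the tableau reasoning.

No

1. B ⊑ ∀r.B  ⇔  (B ⊓ ∃r.¬B) unsat w.r.t. T
   open: L(x₀) ⊇ {B, ¬A, ¬D, ¬E, ∃r.¬B, …} (+ ∃-successors)
2. Hence B ⊑ ∀r.B: not entailed.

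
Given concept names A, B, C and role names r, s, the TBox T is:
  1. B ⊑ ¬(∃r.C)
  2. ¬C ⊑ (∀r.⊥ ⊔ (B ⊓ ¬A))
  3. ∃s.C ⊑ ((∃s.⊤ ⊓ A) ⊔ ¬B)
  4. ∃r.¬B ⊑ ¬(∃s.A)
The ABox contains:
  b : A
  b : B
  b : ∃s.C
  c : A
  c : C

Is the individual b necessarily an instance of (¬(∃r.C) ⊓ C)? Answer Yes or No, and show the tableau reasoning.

1. b : (¬(∃r.C) ⊓ C)?  L(b) = {A, B, ∃s.C} ∪ {(∃r.C ⊔ ¬C)}
   apply at b: B⊑¬(∃r.C); ∃s.C⊑((∃s.⊤ ⊓ A) ⊔ ¬B)
   open: L(b) ⊇ {A, B, ¬C, ∀r.B, ∀r.¬C, …} (+ ∃-successors) — b ∉ (¬(∃r.C) ⊓ C) possible
2. Hence b : (¬(∃r.C) ⊓ C): not entailed.

No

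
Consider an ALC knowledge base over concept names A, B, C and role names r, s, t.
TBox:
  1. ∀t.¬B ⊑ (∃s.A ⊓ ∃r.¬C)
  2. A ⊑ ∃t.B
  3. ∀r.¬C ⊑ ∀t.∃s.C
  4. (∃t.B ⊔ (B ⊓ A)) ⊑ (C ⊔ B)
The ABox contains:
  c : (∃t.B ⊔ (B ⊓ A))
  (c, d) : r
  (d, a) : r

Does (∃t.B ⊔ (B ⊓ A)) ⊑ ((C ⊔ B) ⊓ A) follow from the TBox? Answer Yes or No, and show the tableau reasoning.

No

1. (∃t.B ⊔ (B ⊓ A)) ⊑ ((C ⊔ B) ⊓ A)  ⇔  ((∃t.B ⊔ (B ⊓ A)) ⊓ ((¬C ⊓ ¬B) ⊔ ¬A)) unsat w.r.t. T
   apply at x₀: (∃t.B ⊔ (B ⊓ A))⊑(C ⊔ B)
   open: L(x₀) ⊇ {C, ¬A, ∃r.C, ∃t.B} (+ ∃-successors)
2. Hence (∃t.B ⊔ (B ⊓ A)) ⊑ ((C ⊔ B) ⊓ A): not entailed.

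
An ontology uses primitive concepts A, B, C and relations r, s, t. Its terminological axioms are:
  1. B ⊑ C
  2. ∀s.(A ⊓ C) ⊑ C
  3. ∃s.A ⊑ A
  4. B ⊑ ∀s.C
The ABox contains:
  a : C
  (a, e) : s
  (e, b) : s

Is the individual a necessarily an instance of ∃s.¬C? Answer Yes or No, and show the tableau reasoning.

No

1. a : ∃s.¬C?  L(a) = {C} ∪ {∀s.C}
   open: L(a) ⊇ {C, ∀s.C, ∀s.¬A} — a ∉ ∃s.¬C possible
2. Hence a : ∃s.¬C: not entailed.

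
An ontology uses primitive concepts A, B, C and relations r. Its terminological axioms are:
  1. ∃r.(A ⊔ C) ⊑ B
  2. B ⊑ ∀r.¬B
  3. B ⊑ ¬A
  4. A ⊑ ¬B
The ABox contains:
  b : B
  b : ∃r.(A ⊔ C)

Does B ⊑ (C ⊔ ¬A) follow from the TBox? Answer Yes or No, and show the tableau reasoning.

Yes

1. B ⊑ (C ⊔ ¬A)  ⇔  (B ⊓ (¬C ⊓ A)) unsat w.r.t. T
   all branches close; clash {B, ¬B} at x₀
2. Hence B ⊑ (C ⊔ ¬A): entailed.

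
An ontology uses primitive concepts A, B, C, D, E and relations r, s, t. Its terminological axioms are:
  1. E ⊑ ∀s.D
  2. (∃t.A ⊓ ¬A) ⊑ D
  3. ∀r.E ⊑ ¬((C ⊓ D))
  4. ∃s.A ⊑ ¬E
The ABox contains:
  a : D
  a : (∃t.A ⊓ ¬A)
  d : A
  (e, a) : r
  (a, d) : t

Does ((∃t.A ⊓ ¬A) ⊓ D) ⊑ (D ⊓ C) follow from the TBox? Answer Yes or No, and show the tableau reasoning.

No

1. ((∃t.A ⊓ ¬A) ⊓ D) ⊑ (D ⊓ C)  ⇔  (((∃t.A ⊓ ¬A) ⊓ D) ⊓ (¬D ⊔ ¬C)) unsat w.r.t. T
   open: L(x₀) ⊇ {D, ¬A, ¬C, ¬E, ∃r.¬E, …} (+ ∃-successors)
2. Hence ((∃t.A ⊓ ¬A) ⊓ D) ⊑ (D ⊓ C): not entailed.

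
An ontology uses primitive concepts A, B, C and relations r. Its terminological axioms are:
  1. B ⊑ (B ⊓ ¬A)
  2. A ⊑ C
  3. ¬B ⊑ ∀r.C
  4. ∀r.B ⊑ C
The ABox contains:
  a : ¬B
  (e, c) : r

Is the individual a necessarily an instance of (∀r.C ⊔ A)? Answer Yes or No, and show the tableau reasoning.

1. a : (∀r.C ⊔ A)?  L(a) = {¬B} ∪ {(∃r.¬C ⊓ ¬A)}
   clash {C, ¬C} at an ∃-successor — a ∈ (∀r.C ⊔ A)
2. Hence a : (∀r.C ⊔ A): entailed.

Yes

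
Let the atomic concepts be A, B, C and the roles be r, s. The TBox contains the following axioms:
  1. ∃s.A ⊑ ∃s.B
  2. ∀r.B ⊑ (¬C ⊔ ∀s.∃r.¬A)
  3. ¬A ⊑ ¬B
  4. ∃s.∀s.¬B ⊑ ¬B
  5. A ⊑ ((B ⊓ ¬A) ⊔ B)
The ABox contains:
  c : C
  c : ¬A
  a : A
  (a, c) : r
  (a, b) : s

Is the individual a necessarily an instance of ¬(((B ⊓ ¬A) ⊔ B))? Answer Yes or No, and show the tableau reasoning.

No

1. a : ¬(((B ⊓ ¬A) ⊔ B))?  L(a) = {A} ∪ {((B ⊓ ¬A) ⊔ B)}
   open: L(a) ⊇ {A, B, ∀s.¬A, ∀s.∃s.B, ∃r.¬B} (+ ∃-successors) — a ∉ ¬(((B ⊓ ¬A) ⊔ B)) possible
2. Hence a : ¬(((B ⊓ ¬A) ⊔ B)): not entailed.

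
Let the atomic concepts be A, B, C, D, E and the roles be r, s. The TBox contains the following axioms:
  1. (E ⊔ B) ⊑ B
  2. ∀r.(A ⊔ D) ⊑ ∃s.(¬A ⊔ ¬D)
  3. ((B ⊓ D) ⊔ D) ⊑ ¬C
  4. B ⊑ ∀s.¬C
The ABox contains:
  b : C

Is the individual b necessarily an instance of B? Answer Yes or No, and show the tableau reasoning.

No

1. b : B?  L(b) = {C} ∪ {¬B}
   open: L(b) ⊇ {C, ¬B, ¬D, ¬E, ∃r.(¬A ⊓ ¬D)} (+ ∃-successors) — b ∉ B possible
2. Hence b : B: not entailed.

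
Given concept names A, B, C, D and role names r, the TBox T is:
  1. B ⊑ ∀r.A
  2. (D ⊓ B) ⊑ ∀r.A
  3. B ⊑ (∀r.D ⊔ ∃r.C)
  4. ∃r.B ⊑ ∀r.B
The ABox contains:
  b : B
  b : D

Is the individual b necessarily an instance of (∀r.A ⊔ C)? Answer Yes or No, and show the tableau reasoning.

1. b : (∀r.A ⊔ C)?  L(b) = {B, D} ∪ {(∃r.¬A ⊓ ¬C)}
   clash {A, ¬A} at an ∃-successor — b ∈ (∀r.A ⊔ C)
2. Hence b : (∀r.A ⊔ C): entailed.

Yes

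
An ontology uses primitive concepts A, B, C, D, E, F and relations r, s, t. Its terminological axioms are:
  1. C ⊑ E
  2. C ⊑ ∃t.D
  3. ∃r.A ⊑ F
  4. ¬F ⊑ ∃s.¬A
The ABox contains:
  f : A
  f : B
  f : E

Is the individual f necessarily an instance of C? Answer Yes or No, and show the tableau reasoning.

1. f : C?  L(f) = {A, B, E} ∪ {¬C}
   open: L(f) ⊇ {A, B, E, F, ¬C} — f ∉ C possible
2. Hence f : C: not entailed.

No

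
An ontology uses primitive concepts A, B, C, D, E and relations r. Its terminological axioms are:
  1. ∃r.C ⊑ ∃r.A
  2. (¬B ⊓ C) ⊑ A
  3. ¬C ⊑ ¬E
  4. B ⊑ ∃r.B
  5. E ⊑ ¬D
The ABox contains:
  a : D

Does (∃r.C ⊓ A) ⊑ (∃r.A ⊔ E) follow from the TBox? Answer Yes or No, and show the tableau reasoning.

Yes

1. (∃r.C ⊓ A) ⊑ (∃r.A ⊔ E)  ⇔  ((∃r.C ⊓ A) ⊓ (∀r.¬A ⊓ ¬E)) unsat w.r.t. T
   all branches close; clash {A, ¬A} at an ∃-successor
2. Hence (∃r.C ⊓ A) ⊑ (∃r.A ⊔ E): entailed.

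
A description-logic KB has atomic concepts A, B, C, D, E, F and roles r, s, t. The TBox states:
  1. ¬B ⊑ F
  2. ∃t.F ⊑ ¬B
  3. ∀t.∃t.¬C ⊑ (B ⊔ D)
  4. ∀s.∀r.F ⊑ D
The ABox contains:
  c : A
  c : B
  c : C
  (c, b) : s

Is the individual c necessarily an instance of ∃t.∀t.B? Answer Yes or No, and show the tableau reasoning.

1. c : ∃t.∀t.B?  L(c) = {A, B, C} ∪ {∀t.∃t.¬B}
   open: L(c) ⊇ {A, B, C, ∀t.¬F, ∀t.∃t.¬B, …} (+ ∃-successors) — c ∉ ∃t.∀t.B possible
2. Hence c : ∃t.∀t.B: not entailed.

No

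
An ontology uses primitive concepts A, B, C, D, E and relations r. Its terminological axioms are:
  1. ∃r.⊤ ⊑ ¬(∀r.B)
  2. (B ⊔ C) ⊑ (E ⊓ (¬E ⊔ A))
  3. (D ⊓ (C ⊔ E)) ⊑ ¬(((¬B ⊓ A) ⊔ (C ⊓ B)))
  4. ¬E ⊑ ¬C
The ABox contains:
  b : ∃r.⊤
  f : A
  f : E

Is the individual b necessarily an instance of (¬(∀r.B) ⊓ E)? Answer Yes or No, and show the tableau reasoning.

1. b : (¬(∀r.B) ⊓ E)?  L(b) = {∃r.⊤} ∪ {(∀r.B ⊔ ¬E)}
   apply at b: ∃r.⊤⊑¬(∀r.B)
   open: L(b) ⊇ {¬B, ¬C, ¬D, ¬E, ∃r.¬B, …} (+ ∃-successors) — b ∉ (¬(∀r.B) ⊓ E) possible
2. Hence b : (¬(∀r.B) ⊓ E): not entailed.

No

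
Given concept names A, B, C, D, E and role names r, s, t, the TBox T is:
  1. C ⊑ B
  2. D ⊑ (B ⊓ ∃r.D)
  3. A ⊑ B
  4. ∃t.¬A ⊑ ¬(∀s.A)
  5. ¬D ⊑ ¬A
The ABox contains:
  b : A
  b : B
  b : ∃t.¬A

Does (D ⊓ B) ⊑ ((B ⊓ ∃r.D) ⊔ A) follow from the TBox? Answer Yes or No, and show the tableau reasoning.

Yes

1. (D ⊓ B) ⊑ ((B ⊓ ∃r.D) ⊔ A)  ⇔  ((D ⊓ B) ⊓ ((¬B ⊔ ∀r.¬D) ⊓ ¬A)) unsat w.r.t. T
   all branches close; clash {D, ¬D} at an ∃-successor
2. Hence (D ⊓ B) ⊑ ((B ⊓ ∃r.D) ⊔ A): entailed.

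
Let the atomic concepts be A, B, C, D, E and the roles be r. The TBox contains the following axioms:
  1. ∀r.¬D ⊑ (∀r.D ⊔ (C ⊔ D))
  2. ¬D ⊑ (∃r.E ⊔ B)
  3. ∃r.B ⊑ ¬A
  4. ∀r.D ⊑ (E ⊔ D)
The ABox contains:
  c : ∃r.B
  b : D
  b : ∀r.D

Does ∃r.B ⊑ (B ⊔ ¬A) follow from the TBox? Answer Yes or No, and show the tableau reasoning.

1. ∃r.B ⊑ (B ⊔ ¬A)  ⇔  (∃r.B ⊓ (¬B ⊓ A)) unsat w.r.t. T
   all branches close; clash {B, ¬B} at x₀
2. Hence ∃r.B ⊑ (B ⊔ ¬A): entailed.

Yes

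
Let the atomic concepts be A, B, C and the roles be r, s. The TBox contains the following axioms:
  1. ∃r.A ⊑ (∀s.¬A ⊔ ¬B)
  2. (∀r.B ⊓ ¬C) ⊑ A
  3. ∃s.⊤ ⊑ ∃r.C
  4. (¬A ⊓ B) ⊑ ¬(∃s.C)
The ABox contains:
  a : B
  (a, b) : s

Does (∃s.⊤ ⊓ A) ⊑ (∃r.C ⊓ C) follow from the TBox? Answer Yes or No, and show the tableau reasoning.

No

1. (∃s.⊤ ⊓ A) ⊑ (∃r.C ⊓ C)  ⇔  ((∃s.⊤ ⊓ A) ⊓ (∀r.¬C ⊔ ¬C)) unsat w.r.t. T
   apply at x₀: ∃s.⊤⊑∃r.C
   open: L(x₀) ⊇ {A, ¬C, ∀r.¬A, ∃r.C, ∃s.⊤} (+ ∃-successors)
2. Hence (∃s.⊤ ⊓ A) ⊑ (∃r.C ⊓ C): not entailed.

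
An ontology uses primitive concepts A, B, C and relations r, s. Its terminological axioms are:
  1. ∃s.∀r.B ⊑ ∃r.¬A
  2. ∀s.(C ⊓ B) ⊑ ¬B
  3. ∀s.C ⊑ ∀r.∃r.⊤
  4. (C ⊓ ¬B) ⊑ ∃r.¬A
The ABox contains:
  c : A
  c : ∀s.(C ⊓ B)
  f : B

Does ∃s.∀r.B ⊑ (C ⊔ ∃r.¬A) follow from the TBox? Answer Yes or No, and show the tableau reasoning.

1. ∃s.∀r.B ⊑ (C ⊔ ∃r.¬A)  ⇔  (∃s.∀r.B ⊓ (¬C ⊓ ∀r.A)) unsat w.r.t. T
   all branches close; clash {A, ¬A} at an ∃-successor
2. Hence ∃s.∀r.B ⊑ (C ⊔ ∃r.¬A): entailed.

Yes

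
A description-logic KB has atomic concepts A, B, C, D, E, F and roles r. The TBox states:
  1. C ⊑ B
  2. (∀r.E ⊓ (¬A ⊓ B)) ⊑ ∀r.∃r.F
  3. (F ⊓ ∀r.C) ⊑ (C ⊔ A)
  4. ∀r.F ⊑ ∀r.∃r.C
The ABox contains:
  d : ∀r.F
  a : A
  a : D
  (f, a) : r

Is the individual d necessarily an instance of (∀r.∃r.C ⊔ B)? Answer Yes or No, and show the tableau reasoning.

1. d : (∀r.∃r.C ⊔ B)?  L(d) = {∀r.F} ∪ {(∃r.∀r.¬C ⊓ ¬B)}
   clash {B, ¬B} at d — d ∈ (∀r.∃r.C ⊔ B)
2. Hence d : (∀r.∃r.C ⊔ B): entailed.

Yes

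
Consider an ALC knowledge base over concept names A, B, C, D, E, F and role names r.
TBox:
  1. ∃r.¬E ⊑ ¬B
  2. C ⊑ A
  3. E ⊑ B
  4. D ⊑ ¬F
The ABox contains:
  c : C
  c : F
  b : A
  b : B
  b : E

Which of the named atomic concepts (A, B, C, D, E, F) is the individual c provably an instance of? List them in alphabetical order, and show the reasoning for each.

{A, C, F}

1. c : A?  L(c) = {C, F} ∪ {¬A}
   clash {A, ¬A} at c — c ∈ A
2. c : B?  L(c) = {C, F} ∪ {¬B}
   apply at c: C⊑A
   open: L(c) ⊇ {A, C, F, ¬B, ¬D, …} — c ∉ B possible
3. c : C?  L(c) = {C, F} ∪ {¬C}
   clash {C, ¬C} at c — c ∈ C
4. c : D?  L(c) = {C, F} ∪ {¬D}
   apply at c: C⊑A
   open: L(c) ⊇ {A, C, F, ¬D, ¬E, …} — c ∉ D possible
5. c : E?  L(c) = {C, F} ∪ {¬E}
   apply at c: C⊑A
   open: L(c) ⊇ {A, C, F, ¬D, ¬E, …} — c ∉ E possible
6. c : F?  L(c) = {C, F} ∪ {¬F}
   clash {F, ¬F} at c — c ∈ F
7. Entailed for c: {A, C, F}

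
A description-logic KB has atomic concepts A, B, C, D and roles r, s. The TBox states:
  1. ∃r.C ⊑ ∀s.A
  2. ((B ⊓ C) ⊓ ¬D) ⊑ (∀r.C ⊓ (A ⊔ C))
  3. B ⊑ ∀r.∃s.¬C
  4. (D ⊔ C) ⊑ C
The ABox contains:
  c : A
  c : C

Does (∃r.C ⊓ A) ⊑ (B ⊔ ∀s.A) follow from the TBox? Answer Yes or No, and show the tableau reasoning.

1. (∃r.C ⊓ A) ⊑ (B ⊔ ∀s.A)  ⇔  ((∃r.C ⊓ A) ⊓ (¬B ⊓ ∃s.¬A)) unsat w.r.t. T
   all branches close; clash {A, ¬A} at an ∃-successor
2. Hence (∃r.C ⊓ A) ⊑ (B ⊔ ∀s.A): entailed.

Yes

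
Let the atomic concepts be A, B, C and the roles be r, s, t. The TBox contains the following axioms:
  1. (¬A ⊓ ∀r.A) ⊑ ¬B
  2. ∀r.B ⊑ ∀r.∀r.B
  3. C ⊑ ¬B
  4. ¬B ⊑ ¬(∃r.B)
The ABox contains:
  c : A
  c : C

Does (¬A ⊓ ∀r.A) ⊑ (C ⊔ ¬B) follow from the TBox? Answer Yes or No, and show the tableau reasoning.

Yes

1. (¬A ⊓ ∀r.A) ⊑ (C ⊔ ¬B)  ⇔  ((¬A ⊓ ∀r.A) ⊓ (¬C ⊓ B)) unsat w.r.t. T
   all branches close; clash {B, ¬B} at x₀
2. Hence (¬A ⊓ ∀r.A) ⊑ (C ⊔ ¬B): entailed.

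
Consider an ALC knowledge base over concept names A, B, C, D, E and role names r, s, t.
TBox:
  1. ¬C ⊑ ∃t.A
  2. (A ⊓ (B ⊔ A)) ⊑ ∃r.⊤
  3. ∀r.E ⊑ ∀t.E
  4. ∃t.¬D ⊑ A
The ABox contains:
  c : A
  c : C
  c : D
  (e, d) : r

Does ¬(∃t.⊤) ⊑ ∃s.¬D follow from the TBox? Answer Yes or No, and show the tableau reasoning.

1. ¬(∃t.⊤) ⊑ ∃s.¬D  ⇔  (∀t.⊥ ⊓ ∀s.D) unsat w.r.t. T
   open: L(x₀) ⊇ {C, ¬A, ∀s.D, ∀t.D, ∀t.⊥, …} (+ ∃-successors)
2. Hence ¬(∃t.⊤) ⊑ ∃s.¬D: not entailed.

No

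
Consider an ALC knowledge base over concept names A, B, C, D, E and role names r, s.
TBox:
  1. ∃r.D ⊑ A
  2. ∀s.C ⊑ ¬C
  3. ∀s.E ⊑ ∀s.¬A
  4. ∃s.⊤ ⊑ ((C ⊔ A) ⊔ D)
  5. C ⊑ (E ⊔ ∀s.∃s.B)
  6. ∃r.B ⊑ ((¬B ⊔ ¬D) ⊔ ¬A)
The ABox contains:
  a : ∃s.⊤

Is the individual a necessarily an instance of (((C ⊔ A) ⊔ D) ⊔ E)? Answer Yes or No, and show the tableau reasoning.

1. a : (((C ⊔ A) ⊔ D) ⊔ E)?  L(a) = {∃s.⊤} ∪ {(((¬C ⊓ ¬A) ⊓ ¬D) ⊓ ¬E)}
   clash {A, ¬A} at a — a ∈ (((C ⊔ A) ⊔ D) ⊔ E)
2. Hence a : (((C ⊔ A) ⊔ D) ⊔ E): entailed.

Yes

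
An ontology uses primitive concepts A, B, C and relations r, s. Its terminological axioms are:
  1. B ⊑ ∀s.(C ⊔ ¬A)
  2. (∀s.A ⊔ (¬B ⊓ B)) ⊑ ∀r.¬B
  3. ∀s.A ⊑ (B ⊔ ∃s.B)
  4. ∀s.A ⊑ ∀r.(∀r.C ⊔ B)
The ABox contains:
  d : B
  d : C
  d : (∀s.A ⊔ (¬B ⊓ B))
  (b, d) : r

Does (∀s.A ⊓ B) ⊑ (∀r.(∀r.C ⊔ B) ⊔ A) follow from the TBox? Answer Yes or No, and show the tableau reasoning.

1. (∀s.A ⊓ B) ⊑ (∀r.(∀r.C ⊔ B) ⊔ A)  ⇔  ((∀s.A ⊓ B) ⊓ (∃r.(∃r.¬C ⊓ ¬B) ⊓ ¬A)) unsat w.r.t. T
   all branches close; clash {B, ¬B} at an ∃-successor
2. Hence (∀s.A ⊓ B) ⊑ (∀r.(∀r.C ⊔ B) ⊔ A): entailed.

Yes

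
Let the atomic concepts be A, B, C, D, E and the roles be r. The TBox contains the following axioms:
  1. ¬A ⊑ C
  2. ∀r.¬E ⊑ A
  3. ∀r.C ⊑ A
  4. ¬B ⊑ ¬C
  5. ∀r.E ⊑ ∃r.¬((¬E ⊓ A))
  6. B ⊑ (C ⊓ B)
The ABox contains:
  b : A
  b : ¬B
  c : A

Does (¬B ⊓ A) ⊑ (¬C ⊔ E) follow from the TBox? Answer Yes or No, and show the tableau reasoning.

1. (¬B ⊓ A) ⊑ (¬C ⊔ E)  ⇔  ((¬B ⊓ A) ⊓ (C ⊓ ¬E)) unsat w.r.t. T
   all branches close; clash {C, ¬C} at x₀
2. Hence (¬B ⊓ A) ⊑ (¬C ⊔ E): entailed.

Yes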